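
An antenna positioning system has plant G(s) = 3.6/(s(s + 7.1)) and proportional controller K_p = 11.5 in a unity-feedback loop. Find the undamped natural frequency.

1 + K_p·G(s) = 0 gives s² + 7.1s + 41.4 = 0.
So ω_n² = 41.4 ⇒ ω_n = 6.434 rad/s, and ζ = 7.1/(2ω_n) = 0.552.

ω_n = 6.43 rad/s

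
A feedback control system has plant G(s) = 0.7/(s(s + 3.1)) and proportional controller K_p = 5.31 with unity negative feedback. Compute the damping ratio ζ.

ζ = 0.804

1 + K_p·G(s) = 0 gives s² + 3.1s + 3.717 = 0.
Matching s² + 2ζω_n s + ω_n²: ω_n = √3.717 = 1.928 rad/s and 2ζω_n = 3.1, so ζ = 3.1/(2·1.928) = 0.804.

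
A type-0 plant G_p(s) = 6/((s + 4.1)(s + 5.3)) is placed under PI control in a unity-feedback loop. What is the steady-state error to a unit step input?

0

The PI controller's integrator makes the forward path type 1, so e_ss to a step is zero.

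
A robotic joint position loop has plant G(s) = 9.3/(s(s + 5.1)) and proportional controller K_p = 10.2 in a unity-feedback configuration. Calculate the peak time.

Closed-loop characteristic equation: s² + 5.1s + 94.86 = 0, so ω_n = 9.74 rad/s and ζ = 5.1/(2·9.74) = 0.2618.
Damped frequency ω_d = ω_n√(1−ζ²) = 9.4 rad/s, so peak time T_p = π/ω_d = 0.334 s.

T_p = 0.334 s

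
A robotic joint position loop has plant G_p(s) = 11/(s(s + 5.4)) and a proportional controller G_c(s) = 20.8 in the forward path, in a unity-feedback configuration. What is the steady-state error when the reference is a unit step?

The open loop G_c(s)G_p(s) has a pole at the origin (type 1), so the static position error constant is infinite and e_ss = 1/(1+∞) = 0.

0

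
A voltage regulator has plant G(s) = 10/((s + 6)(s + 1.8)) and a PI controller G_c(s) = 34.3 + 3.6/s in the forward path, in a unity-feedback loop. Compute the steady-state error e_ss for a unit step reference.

The open loop G_c(s)G(s) has a pole at the origin (type 1), so the static position error constant is infinite and e_ss = 1/(1+∞) = 0.

0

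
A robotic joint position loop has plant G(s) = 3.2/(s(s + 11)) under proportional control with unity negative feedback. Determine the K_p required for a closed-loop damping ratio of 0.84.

K_p = 13.4

Closed-loop characteristic equation: s² + 11s + K_p·3.2 = 0.
So ω_n = √(3.2K_p) and 2ζω_n = 11, giving ζ = 11/(2√(3.2K_p)).
Setting ζ = 0.84: √(3.2K_p) = 11/(2·0.84) = 6.548, so K_p = 42.87/3.2 = 13.4.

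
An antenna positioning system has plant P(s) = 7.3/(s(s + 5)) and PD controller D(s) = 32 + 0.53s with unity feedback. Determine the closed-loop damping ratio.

Forward path: (32 + 0.53s)·7.3/(s(s+5)). The closed-loop characteristic equation is s² + (5 + 7.3·0.53)s + 7.3·32 = 0.
That is s² + 8.869s + 233.6 = 0, so ω_n = 15.28 rad/s and ζ = 8.869/(2·15.28) = 0.2901.

ζ = 0.29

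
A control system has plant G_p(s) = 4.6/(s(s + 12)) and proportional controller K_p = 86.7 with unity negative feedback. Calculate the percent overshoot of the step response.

37.2%

From 1 + K_pG_p(s) = 0: s² + 12s + 398.8 = 0 ⇒ ω_n = 19.97, ζ = 0.3004.
%OS = 100·exp(−πζ/√(1−ζ²)) = 100·exp(−π·0.3004/√0.9097) = 37.2%.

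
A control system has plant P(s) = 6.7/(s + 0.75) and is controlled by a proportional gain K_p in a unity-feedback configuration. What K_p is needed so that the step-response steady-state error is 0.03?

For a type-0 loop with proportional control, e_ss = 1/(1 + K_p·P(0)).
P(0) = 8.933. Require 1/(1 + K_p·8.933) = 0.03, so 1 + 8.933·K_p = 33.33.
K_p = (33.33 − 1)/8.933 = 3.62.

K_p = 3.62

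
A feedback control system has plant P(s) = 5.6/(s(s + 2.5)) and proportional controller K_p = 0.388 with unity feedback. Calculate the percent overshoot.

0.656%

From 1 + K_pP(s) = 0: s² + 2.5s + 2.173 = 0 ⇒ ω_n = 1.474, ζ = 0.848.
%OS = 100·exp(−πζ/√(1−ζ²)) = 100·exp(−π·0.848/√0.2809) = 0.656%.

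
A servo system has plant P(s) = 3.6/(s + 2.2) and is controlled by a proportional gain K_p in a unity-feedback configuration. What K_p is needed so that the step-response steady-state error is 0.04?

The loop is type 0, so e_ss(step) = 1/(1 + K_pos) with K_pos = K_p·P(0).
P(0) = 1.636. Require 1/(1 + K_p·1.636) = 0.04, so 1 + 1.636·K_p = 25.
K_p = (25 − 1)/1.636 = 14.7.

K_p = 14.7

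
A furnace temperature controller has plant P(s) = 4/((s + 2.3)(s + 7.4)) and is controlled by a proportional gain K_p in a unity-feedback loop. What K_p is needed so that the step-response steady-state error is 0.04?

For a type-0 loop with proportional control, e_ss = 1/(1 + K_p·P(0)).
P(0) = 0.235. Require 1/(1 + K_p·0.235) = 0.04, so 1 + 0.235·K_p = 25.
K_p = (25 − 1)/0.235 = 102.

K_p = 102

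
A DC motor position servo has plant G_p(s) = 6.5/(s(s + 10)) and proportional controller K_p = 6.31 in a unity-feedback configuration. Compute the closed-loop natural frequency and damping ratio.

The closed-loop denominator is s(s+10) + 6.31·6.5 = s² + 10s + 41.02.
Matching s² + 2ζω_n s + ω_n²: ω_n = √41.02 = 6.404 rad/s and 2ζω_n = 10, so ζ = 10/(2·6.404) = 0.781.

ω_n = 6.4 rad/s, ζ = 0.781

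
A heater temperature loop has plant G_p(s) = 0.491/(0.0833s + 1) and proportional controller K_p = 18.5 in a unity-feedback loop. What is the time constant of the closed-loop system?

τ = 0.00826 s

Closed loop: T(s) = K_p·G_p/(1+K_p·G_p) = 9.083/(0.0833s + 1 + 9.083), with pole at s = −(1 + 9.083)/0.0833 = −121.1.
Closed-loop time constant τ = 1/121.1 = 0.00826 s.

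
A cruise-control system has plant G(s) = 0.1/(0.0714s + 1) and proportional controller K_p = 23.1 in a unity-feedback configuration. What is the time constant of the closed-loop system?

Closed loop: T(s) = K_p·G/(1+K_p·G) = 2.31/(0.0714s + 1 + 2.31), with pole at s = −(1 + 2.31)/0.0714 = −46.36.
Closed-loop time constant τ = 1/46.36 = 0.0216 s.

τ = 0.0216 s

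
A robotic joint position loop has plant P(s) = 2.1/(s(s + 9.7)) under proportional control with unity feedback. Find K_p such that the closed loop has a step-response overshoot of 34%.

From %OS = 100·exp(−πζ/√(1−ζ²)) = 34%, ζ = −ln(0.34)/√(π²+ln²(0.34)) = 0.3248.
Characteristic equation s² + 9.7s + 2.1K_p = 0 gives ζ = 9.7/(2√(2.1K_p)).
Setting ζ = 0.3248: √(2.1K_p) = 9.7/(2·0.3248) = 14.93, so K_p = 223/2.1 = 106.

K_p = 106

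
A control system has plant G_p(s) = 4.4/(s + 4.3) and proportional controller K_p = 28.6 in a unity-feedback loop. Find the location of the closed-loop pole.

Closed-loop transfer function: T(s) = K_p·G_p(s)/(1 + K_p·G_p(s)) = 125.8/(s + 4.3 + 125.8) = 125.8/(s + 130.1).
The closed-loop pole is at s = −130.1.

s = -130.1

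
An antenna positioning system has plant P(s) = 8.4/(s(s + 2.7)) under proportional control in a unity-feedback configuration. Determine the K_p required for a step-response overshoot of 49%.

From %OS = 100·exp(−πζ/√(1−ζ²)) = 49%, ζ = −ln(0.49)/√(π²+ln²(0.49)) = 0.2214.
Characteristic equation s² + 2.7s + 8.4K_p = 0 gives ζ = 2.7/(2√(8.4K_p)).
Setting ζ = 0.2214: √(8.4K_p) = 2.7/(2·0.2214) = 6.097, so K_p = 37.17/8.4 = 4.43.

K_p = 4.43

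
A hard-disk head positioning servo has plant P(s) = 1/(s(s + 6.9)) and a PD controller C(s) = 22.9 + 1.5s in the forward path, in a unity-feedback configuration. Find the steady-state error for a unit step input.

0

The open loop C(s)P(s) has a pole at the origin (type 1), so the static position error constant is infinite and e_ss = 1/(1+∞) = 0.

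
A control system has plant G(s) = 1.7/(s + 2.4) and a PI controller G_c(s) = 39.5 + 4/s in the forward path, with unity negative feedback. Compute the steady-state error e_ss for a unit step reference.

0

The open loop G_c(s)G(s) has a pole at the origin (type 1), so the static position error constant is infinite and e_ss = 1/(1+∞) = 0.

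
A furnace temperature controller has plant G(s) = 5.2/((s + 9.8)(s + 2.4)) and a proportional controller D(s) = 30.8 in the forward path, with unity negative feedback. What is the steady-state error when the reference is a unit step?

The loop is type 0. Static position error constant K_pos = D(0)·G(0) = 30.8·0.2211 = 6.81.
Steady-state error to a unit step: e_ss = 1/(1+K_pos) = 1/7.81 = 0.128.

0.128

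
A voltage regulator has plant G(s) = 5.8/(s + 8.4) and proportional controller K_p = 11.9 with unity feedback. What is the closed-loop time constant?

Closed-loop transfer function: T(s) = K_p·G(s)/(1 + K_p·G(s)) = 69.02/(s + 8.4 + 69.02) = 69.02/(s + 77.42).
Time constant τ = 1/77.42 = 0.0129 s.

τ = 0.0129 s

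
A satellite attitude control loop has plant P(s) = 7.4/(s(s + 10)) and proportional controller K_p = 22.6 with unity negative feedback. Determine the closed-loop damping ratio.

With unity feedback the closed-loop characteristic equation is s² + 10s + 22.6·7.4 = s² + 10s + 167.2 = 0.
So ω_n² = 167.2 ⇒ ω_n = 12.93 rad/s, and ζ = 10/(2ω_n) = 0.387.

ζ = 0.387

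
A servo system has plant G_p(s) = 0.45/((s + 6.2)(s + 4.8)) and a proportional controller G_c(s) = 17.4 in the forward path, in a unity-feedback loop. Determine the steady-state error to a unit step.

The loop is type 0. Static position error constant K_pos = G_c(0)·G_p(0) = 17.4·0.01512 = 0.2631.
Steady-state error to a unit step: e_ss = 1/(1+K_pos) = 1/1.263 = 0.792.

0.792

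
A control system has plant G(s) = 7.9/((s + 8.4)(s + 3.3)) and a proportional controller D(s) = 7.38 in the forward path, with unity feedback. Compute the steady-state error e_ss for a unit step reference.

0.322

The loop is type 0. Static position error constant K_pos = D(0)·G(0) = 7.38·0.285 = 2.103.
Steady-state error to a unit step: e_ss = 1/(1+K_pos) = 1/3.103 = 0.322.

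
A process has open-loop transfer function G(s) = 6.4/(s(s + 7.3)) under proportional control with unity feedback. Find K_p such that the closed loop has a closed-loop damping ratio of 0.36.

Closed-loop characteristic equation: s² + 7.3s + K_p·6.4 = 0.
So ω_n = √(6.4K_p) and 2ζω_n = 7.3, giving ζ = 7.3/(2√(6.4K_p)).
Setting ζ = 0.36: √(6.4K_p) = 7.3/(2·0.36) = 10.14, so K_p = 102.8/6.4 = 16.1.

K_p = 16.1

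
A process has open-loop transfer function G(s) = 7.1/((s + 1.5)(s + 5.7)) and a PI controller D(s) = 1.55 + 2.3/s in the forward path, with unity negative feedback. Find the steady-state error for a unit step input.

The open loop D(s)G(s) has a pole at the origin (type 1), so the static position error constant is infinite and e_ss = 1/(1+∞) = 0.

0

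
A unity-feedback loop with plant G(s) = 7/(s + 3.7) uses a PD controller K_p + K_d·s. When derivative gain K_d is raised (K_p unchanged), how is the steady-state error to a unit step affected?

K_d affects only the transient (the s-coefficient); the DC loop gain, and hence e_ss, depends only on K_p.

unchanged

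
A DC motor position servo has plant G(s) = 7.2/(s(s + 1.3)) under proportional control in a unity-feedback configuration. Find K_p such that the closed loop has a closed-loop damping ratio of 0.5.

K_p = 0.235

Closed-loop characteristic equation: s² + 1.3s + K_p·7.2 = 0.
So ω_n = √(7.2K_p) and 2ζω_n = 1.3, giving ζ = 1.3/(2√(7.2K_p)).
Setting ζ = 0.5: √(7.2K_p) = 1.3/(2·0.5) = 1.3, so K_p = 1.69/7.2 = 0.235.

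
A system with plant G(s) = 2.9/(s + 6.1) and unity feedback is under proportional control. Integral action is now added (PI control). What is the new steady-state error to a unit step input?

0

The integrator makes K_pos = lim_{s→0} C(s)G(s) infinite, so e_ss = 1/(1+K_pos) = 0.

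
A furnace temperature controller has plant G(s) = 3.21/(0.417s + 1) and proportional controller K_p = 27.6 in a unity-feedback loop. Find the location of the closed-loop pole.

Closed loop: T(s) = K_p·G/(1+K_p·G) = 88.6/(0.417s + 1 + 88.6), with pole at s = −(1 + 88.6)/0.417 = −214.9.

s = -214.9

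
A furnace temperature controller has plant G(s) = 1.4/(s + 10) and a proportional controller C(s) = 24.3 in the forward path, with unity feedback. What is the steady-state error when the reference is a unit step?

The loop is type 0. Static position error constant K_pos = C(0)·G(0) = 24.3·0.14 = 3.402.
Steady-state error to a unit step: e_ss = 1/(1+K_pos) = 1/4.402 = 0.227.

0.227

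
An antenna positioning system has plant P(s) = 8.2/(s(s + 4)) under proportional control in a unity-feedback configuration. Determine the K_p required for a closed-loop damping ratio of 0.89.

Closed-loop characteristic equation: s² + 4s + K_p·8.2 = 0.
So ω_n = √(8.2K_p) and 2ζω_n = 4, giving ζ = 4/(2√(8.2K_p)).
Setting ζ = 0.89: √(8.2K_p) = 4/(2·0.89) = 2.247, so K_p = 5.05/8.2 = 0.616.

K_p = 0.616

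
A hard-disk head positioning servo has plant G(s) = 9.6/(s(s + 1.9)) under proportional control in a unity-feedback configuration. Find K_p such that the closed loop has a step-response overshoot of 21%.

From %OS = 100·exp(−πζ/√(1−ζ²)) = 21%, ζ = −ln(0.21)/√(π²+ln²(0.21)) = 0.4449.
Characteristic equation s² + 1.9s + 9.6K_p = 0 gives ζ = 1.9/(2√(9.6K_p)).
Setting ζ = 0.4449: √(9.6K_p) = 1.9/(2·0.4449) = 2.135, so K_p = 4.56/9.6 = 0.475.

K_p = 0.475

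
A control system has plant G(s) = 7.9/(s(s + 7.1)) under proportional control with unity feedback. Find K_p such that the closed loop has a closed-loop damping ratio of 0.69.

K_p = 3.35

Closed-loop characteristic equation: s² + 7.1s + K_p·7.9 = 0.
So ω_n = √(7.9K_p) and 2ζω_n = 7.1, giving ζ = 7.1/(2√(7.9K_p)).
Setting ζ = 0.69: √(7.9K_p) = 7.1/(2·0.69) = 5.145, so K_p = 26.47/7.9 = 3.35.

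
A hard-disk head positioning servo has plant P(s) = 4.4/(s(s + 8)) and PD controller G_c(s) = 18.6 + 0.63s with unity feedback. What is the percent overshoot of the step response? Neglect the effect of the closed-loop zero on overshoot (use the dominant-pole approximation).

Forward path: (18.6 + 0.63s)·4.4/(s(s+8)). The closed-loop characteristic equation is s² + (8 + 4.4·0.63)s + 4.4·18.6 = 0.
That is s² + 10.77s + 81.84 = 0, so ω_n = 9.047 rad/s and ζ = 10.77/(2·9.047) = 0.5954.
%OS = 100·exp(−πζ/√(1−ζ²)) = 9.75%.

9.75%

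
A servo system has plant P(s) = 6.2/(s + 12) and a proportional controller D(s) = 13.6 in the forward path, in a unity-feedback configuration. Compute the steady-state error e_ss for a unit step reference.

0.125

The loop is type 0. Static position error constant K_pos = D(0)·P(0) = 13.6·0.5167 = 7.027.
Steady-state error to a unit step: e_ss = 1/(1+K_pos) = 1/8.027 = 0.125.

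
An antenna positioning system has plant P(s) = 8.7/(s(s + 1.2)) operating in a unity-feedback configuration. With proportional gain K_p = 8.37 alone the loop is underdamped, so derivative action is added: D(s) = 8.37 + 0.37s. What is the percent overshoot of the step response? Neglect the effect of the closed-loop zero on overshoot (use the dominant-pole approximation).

Forward path: (8.37 + 0.37s)·8.7/(s(s+1.2)). The closed-loop characteristic equation is s² + (1.2 + 8.7·0.37)s + 8.7·8.37 = 0.
That is s² + 4.419s + 72.82 = 0, so ω_n = 8.533 rad/s and ζ = 4.419/(2·8.533) = 0.2589.
%OS = 100·exp(−πζ/√(1−ζ²)) = 43.1%.

43.1%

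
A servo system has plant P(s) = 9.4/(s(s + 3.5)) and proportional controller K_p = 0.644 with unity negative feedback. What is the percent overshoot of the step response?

Closed-loop characteristic equation: s² + 3.5s + 6.054 = 0, so ω_n = 2.46 rad/s and ζ = 3.5/(2·2.46) = 0.7113.
%OS = 100·exp(−πζ/√(1−ζ²)) = 100·exp(−π·0.7113/√0.4941) = 4.16%.

4.16%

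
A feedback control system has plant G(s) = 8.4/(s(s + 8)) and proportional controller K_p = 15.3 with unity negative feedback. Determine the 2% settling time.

T_s ≈ 1 s

Closed-loop characteristic equation: s² + 8s + 128.5 = 0, so ω_n = 11.34 rad/s and ζ = 8/(2·11.34) = 0.3528.
2% settling time T_s ≈ 4/(ζω_n) = 4/4 = 1 s.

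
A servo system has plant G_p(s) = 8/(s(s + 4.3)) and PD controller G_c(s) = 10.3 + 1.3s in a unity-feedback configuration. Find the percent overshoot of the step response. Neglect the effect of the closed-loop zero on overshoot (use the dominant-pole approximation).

1.31%

Forward path: (10.3 + 1.3s)·8/(s(s+4.3)). The closed-loop characteristic equation is s² + (4.3 + 8·1.3)s + 8·10.3 = 0.
That is s² + 14.7s + 82.4 = 0, so ω_n = 9.077 rad/s and ζ = 14.7/(2·9.077) = 0.8097.
%OS = 100·exp(−πζ/√(1−ζ²)) = 1.31%.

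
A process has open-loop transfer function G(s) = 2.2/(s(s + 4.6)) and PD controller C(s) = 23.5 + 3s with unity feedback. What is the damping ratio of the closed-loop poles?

ζ = 0.779

Forward path: (23.5 + 3s)·2.2/(s(s+4.6)). The closed-loop characteristic equation is s² + (4.6 + 2.2·3)s + 2.2·23.5 = 0.
That is s² + 11.2s + 51.7 = 0, so ω_n = 7.19 rad/s and ζ = 11.2/(2·7.19) = 0.7788.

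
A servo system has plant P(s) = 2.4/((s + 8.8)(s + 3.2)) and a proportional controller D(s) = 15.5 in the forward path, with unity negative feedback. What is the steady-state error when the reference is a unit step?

0.431

The loop is type 0. Static position error constant K_pos = D(0)·P(0) = 15.5·0.08523 = 1.321.
Steady-state error to a unit step: e_ss = 1/(1+K_pos) = 1/2.321 = 0.431.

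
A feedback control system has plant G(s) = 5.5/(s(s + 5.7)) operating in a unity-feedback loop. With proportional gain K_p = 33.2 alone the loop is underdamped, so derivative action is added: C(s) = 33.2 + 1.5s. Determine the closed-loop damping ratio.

Forward path: (33.2 + 1.5s)·5.5/(s(s+5.7)). The closed-loop characteristic equation is s² + (5.7 + 5.5·1.5)s + 5.5·33.2 = 0.
That is s² + 13.95s + 182.6 = 0, so ω_n = 13.51 rad/s and ζ = 13.95/(2·13.51) = 0.5162.

ζ = 0.516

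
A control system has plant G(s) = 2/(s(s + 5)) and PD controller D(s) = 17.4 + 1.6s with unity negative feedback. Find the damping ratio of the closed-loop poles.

Forward path: (17.4 + 1.6s)·2/(s(s+5)). The closed-loop characteristic equation is s² + (5 + 2·1.6)s + 2·17.4 = 0.
That is s² + 8.2s + 34.8 = 0, so ω_n = 5.899 rad/s and ζ = 8.2/(2·5.899) = 0.695.

ζ = 0.695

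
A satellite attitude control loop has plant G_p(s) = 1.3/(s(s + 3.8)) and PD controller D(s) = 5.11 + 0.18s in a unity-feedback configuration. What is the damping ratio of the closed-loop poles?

Forward path: (5.11 + 0.18s)·1.3/(s(s+3.8)). The closed-loop characteristic equation is s² + (3.8 + 1.3·0.18)s + 1.3·5.11 = 0.
That is s² + 4.034s + 6.643 = 0, so ω_n = 2.577 rad/s and ζ = 4.034/(2·2.577) = 0.7826.

ζ = 0.783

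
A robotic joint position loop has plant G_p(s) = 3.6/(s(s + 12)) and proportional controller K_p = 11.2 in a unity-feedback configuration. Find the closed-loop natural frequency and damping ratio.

The closed-loop denominator is s(s+12) + 11.2·3.6 = s² + 12s + 40.32.
So ω_n² = 40.32 ⇒ ω_n = 6.35 rad/s, and ζ = 12/(2ω_n) = 0.945.

ω_n = 6.35 rad/s, ζ = 0.945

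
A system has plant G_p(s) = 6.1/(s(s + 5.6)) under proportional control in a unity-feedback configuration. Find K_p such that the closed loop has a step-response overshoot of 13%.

K_p = 4.33

From %OS = 100·exp(−πζ/√(1−ζ²)) = 13%, ζ = −ln(0.13)/√(π²+ln²(0.13)) = 0.5446.
Characteristic equation s² + 5.6s + 6.1K_p = 0 gives ζ = 5.6/(2√(6.1K_p)).
Setting ζ = 0.5446: √(6.1K_p) = 5.6/(2·0.5446) = 5.141, so K_p = 26.43/6.1 = 4.33.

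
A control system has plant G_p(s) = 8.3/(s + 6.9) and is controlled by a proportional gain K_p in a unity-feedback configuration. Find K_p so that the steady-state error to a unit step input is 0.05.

K_p = 15.8

Steady-state error for a unit step on this type-0 loop is 1/(1 + K_p·G_p(0)).
G_p(0) = 1.203. Require 1/(1 + K_p·1.203) = 0.05, so 1 + 1.203·K_p = 20.
K_p = (20 − 1)/1.203 = 15.8.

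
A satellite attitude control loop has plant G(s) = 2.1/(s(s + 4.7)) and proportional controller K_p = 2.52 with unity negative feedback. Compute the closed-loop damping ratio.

ζ = 1.02

With unity feedback the closed-loop characteristic equation is s² + 4.7s + 2.52·2.1 = s² + 4.7s + 5.292 = 0.
Matching s² + 2ζω_n s + ω_n²: ω_n = √5.292 = 2.3 rad/s and 2ζω_n = 4.7, so ζ = 4.7/(2·2.3) = 1.02.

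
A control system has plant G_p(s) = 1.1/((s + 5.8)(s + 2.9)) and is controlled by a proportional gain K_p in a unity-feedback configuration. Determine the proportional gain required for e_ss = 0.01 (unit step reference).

K_p = 1510

For a type-0 loop with proportional control, e_ss = 1/(1 + K_p·G_p(0)).
G_p(0) = 0.0654. Require 1/(1 + K_p·0.0654) = 0.01, so 1 + 0.0654·K_p = 100.
K_p = (100 − 1)/0.0654 = 1510.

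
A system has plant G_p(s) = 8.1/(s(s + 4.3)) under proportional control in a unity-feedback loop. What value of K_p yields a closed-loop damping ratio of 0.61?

Closed-loop characteristic equation: s² + 4.3s + K_p·8.1 = 0.
So ω_n = √(8.1K_p) and 2ζω_n = 4.3, giving ζ = 4.3/(2√(8.1K_p)).
Setting ζ = 0.61: √(8.1K_p) = 4.3/(2·0.61) = 3.525, so K_p = 12.42/8.1 = 1.53.

K_p = 1.53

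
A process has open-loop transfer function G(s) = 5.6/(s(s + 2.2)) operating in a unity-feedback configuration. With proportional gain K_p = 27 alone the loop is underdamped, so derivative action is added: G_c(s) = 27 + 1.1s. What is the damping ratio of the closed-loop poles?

Forward path: (27 + 1.1s)·5.6/(s(s+2.2)). The closed-loop characteristic equation is s² + (2.2 + 5.6·1.1)s + 5.6·27 = 0.
That is s² + 8.36s + 151.2 = 0, so ω_n = 12.3 rad/s and ζ = 8.36/(2·12.3) = 0.3399.

ζ = 0.34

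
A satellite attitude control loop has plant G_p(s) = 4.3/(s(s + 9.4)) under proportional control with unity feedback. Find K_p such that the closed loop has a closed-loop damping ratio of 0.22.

K_p = 106

Closed-loop characteristic equation: s² + 9.4s + K_p·4.3 = 0.
So ω_n = √(4.3K_p) and 2ζω_n = 9.4, giving ζ = 9.4/(2√(4.3K_p)).
Setting ζ = 0.22: √(4.3K_p) = 9.4/(2·0.22) = 21.36, so K_p = 456.4/4.3 = 106.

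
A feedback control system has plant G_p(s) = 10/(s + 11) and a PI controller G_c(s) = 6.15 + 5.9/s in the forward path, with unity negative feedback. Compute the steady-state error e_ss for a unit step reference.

0

The open loop G_c(s)G_p(s) has a pole at the origin (type 1), so the static position error constant is infinite and e_ss = 1/(1+∞) = 0.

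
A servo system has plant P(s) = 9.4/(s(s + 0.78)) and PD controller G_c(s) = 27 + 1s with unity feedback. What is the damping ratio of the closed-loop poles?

Forward path: (27 + 1s)·9.4/(s(s+0.78)). The closed-loop characteristic equation is s² + (0.78 + 9.4·1)s + 9.4·27 = 0.
That is s² + 10.18s + 253.8 = 0, so ω_n = 15.93 rad/s and ζ = 10.18/(2·15.93) = 0.3195.

ζ = 0.32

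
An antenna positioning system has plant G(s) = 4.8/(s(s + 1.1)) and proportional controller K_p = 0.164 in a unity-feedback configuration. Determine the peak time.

Closed-loop characteristic equation: s² + 1.1s + 0.7872 = 0, so ω_n = 0.8872 rad/s and ζ = 1.1/(2·0.8872) = 0.6199.
Damped frequency ω_d = ω_n√(1−ζ²) = 0.6962 rad/s, so peak time T_p = π/ω_d = 4.51 s.

T_p = 4.51 s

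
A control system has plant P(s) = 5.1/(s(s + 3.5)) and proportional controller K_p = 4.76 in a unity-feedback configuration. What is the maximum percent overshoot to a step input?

Closed-loop characteristic equation: s² + 3.5s + 24.28 = 0, so ω_n = 4.927 rad/s and ζ = 3.5/(2·4.927) = 0.3552.
%OS = 100·exp(−πζ/√(1−ζ²)) = 100·exp(−π·0.3552/√0.8738) = 30.3%.

30.3%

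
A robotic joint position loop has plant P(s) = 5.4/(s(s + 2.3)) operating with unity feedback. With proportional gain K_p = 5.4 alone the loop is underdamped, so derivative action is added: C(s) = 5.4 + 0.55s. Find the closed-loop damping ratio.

Forward path: (5.4 + 0.55s)·5.4/(s(s+2.3)). The closed-loop characteristic equation is s² + (2.3 + 5.4·0.55)s + 5.4·5.4 = 0.
That is s² + 5.27s + 29.16 = 0, so ω_n = 5.4 rad/s and ζ = 5.27/(2·5.4) = 0.488.

ζ = 0.488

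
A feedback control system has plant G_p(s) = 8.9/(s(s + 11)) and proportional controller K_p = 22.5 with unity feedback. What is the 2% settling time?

T_s ≈ 0.727 s

Closed-loop characteristic equation: s² + 11s + 200.2 = 0, so ω_n = 14.15 rad/s and ζ = 11/(2·14.15) = 0.3887.
2% settling time T_s ≈ 4/(ζω_n) = 4/5.5 = 0.727 s.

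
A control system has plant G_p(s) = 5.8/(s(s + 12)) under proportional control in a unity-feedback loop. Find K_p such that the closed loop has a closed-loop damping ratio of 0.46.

Closed-loop characteristic equation: s² + 12s + K_p·5.8 = 0.
So ω_n = √(5.8K_p) and 2ζω_n = 12, giving ζ = 12/(2√(5.8K_p)).
Setting ζ = 0.46: √(5.8K_p) = 12/(2·0.46) = 13.04, so K_p = 170.1/5.8 = 29.3.

K_p = 29.3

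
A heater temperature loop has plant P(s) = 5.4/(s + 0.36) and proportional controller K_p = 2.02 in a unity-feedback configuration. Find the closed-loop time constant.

Closed-loop transfer function: T(s) = K_p·P(s)/(1 + K_p·P(s)) = 10.91/(s + 0.36 + 10.91) = 10.91/(s + 11.27).
Time constant τ = 1/11.27 = 0.0887 s.

τ = 0.0887 s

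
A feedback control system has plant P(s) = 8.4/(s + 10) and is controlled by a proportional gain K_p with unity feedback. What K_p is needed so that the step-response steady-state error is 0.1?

K_p = 10.7

For a type-0 loop with proportional control, e_ss = 1/(1 + K_p·P(0)).
P(0) = 0.84. Require 1/(1 + K_p·0.84) = 0.1, so 1 + 0.84·K_p = 10.
K_p = (10 − 1)/0.84 = 10.7.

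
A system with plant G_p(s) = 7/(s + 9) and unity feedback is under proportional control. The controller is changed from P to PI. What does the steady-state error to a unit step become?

0

The integrator makes K_pos = lim_{s→0} C(s)G(s) infinite, so e_ss = 1/(1+K_pos) = 0.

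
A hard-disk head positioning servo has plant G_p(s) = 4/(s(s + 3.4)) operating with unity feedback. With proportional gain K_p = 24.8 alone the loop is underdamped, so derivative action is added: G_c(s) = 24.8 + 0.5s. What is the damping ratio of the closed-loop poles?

ζ = 0.271

Forward path: (24.8 + 0.5s)·4/(s(s+3.4)). The closed-loop characteristic equation is s² + (3.4 + 4·0.5)s + 4·24.8 = 0.
That is s² + 5.4s + 99.2 = 0, so ω_n = 9.96 rad/s and ζ = 5.4/(2·9.96) = 0.2711.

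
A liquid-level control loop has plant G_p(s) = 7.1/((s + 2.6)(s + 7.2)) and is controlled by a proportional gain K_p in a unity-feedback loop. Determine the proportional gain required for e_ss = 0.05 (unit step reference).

The loop is type 0, so e_ss(step) = 1/(1 + K_pos) with K_pos = K_p·G_p(0).
G_p(0) = 0.3793. Require 1/(1 + K_p·0.3793) = 0.05, so 1 + 0.3793·K_p = 20.
K_p = (20 − 1)/0.3793 = 50.1.

K_p = 50.1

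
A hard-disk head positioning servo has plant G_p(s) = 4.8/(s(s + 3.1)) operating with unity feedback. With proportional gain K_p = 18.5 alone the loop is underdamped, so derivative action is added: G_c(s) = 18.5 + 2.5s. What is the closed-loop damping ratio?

Forward path: (18.5 + 2.5s)·4.8/(s(s+3.1)). The closed-loop characteristic equation is s² + (3.1 + 4.8·2.5)s + 4.8·18.5 = 0.
That is s² + 15.1s + 88.8 = 0, so ω_n = 9.423 rad/s and ζ = 15.1/(2·9.423) = 0.8012.

ζ = 0.801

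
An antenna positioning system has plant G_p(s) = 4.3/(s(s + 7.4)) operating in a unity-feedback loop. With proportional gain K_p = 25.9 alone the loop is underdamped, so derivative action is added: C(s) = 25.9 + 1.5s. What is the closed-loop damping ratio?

Forward path: (25.9 + 1.5s)·4.3/(s(s+7.4)). The closed-loop characteristic equation is s² + (7.4 + 4.3·1.5)s + 4.3·25.9 = 0.
That is s² + 13.85s + 111.4 = 0, so ω_n = 10.55 rad/s and ζ = 13.85/(2·10.55) = 0.6562.

ζ = 0.656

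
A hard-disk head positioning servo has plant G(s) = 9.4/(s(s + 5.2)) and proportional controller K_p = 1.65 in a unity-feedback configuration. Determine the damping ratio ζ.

With unity feedback the closed-loop characteristic equation is s² + 5.2s + 1.65·9.4 = s² + 5.2s + 15.51 = 0.
So ω_n² = 15.51 ⇒ ω_n = 3.938 rad/s, and ζ = 5.2/(2ω_n) = 0.66.

ζ = 0.66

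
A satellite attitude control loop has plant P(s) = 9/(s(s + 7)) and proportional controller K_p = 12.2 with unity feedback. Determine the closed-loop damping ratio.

The closed-loop denominator is s(s+7) + 12.2·9 = s² + 7s + 109.8.
Matching s² + 2ζω_n s + ω_n²: ω_n = √109.8 = 10.48 rad/s and 2ζω_n = 7, so ζ = 7/(2·10.48) = 0.334.

ζ = 0.334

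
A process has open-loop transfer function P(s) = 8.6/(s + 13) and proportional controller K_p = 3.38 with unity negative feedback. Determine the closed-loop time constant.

Closed-loop transfer function: T(s) = K_p·P(s)/(1 + K_p·P(s)) = 29.07/(s + 13 + 29.07) = 29.07/(s + 42.07).
Time constant τ = 1/42.07 = 0.0238 s.

τ = 0.0238 s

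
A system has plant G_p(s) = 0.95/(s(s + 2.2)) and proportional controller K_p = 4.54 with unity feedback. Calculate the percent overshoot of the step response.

From 1 + K_pG_p(s) = 0: s² + 2.2s + 4.313 = 0 ⇒ ω_n = 2.077, ζ = 0.5297.
%OS = 100·exp(−πζ/√(1−ζ²)) = 100·exp(−π·0.5297/√0.7195) = 14.1%.

14.1%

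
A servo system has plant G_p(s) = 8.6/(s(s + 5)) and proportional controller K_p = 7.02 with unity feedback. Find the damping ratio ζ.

ζ = 0.322

1 + K_p·G_p(s) = 0 gives s² + 5s + 60.37 = 0.
So ω_n² = 60.37 ⇒ ω_n = 7.77 rad/s, and ζ = 5/(2ω_n) = 0.322.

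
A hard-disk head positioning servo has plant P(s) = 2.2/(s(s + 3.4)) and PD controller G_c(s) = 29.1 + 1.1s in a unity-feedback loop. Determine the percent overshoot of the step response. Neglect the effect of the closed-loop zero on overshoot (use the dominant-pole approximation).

Forward path: (29.1 + 1.1s)·2.2/(s(s+3.4)). The closed-loop characteristic equation is s² + (3.4 + 2.2·1.1)s + 2.2·29.1 = 0.
That is s² + 5.82s + 64.02 = 0, so ω_n = 8.001 rad/s and ζ = 5.82/(2·8.001) = 0.3637.
%OS = 100·exp(−πζ/√(1−ζ²)) = 29.3%.

29.3%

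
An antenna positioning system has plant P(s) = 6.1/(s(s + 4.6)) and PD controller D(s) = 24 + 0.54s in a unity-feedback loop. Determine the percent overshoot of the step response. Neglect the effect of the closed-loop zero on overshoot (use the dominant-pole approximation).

Forward path: (24 + 0.54s)·6.1/(s(s+4.6)). The closed-loop characteristic equation is s² + (4.6 + 6.1·0.54)s + 6.1·24 = 0.
That is s² + 7.894s + 146.4 = 0, so ω_n = 12.1 rad/s and ζ = 7.894/(2·12.1) = 0.3262.
%OS = 100·exp(−πζ/√(1−ζ²)) = 33.8%.

33.8%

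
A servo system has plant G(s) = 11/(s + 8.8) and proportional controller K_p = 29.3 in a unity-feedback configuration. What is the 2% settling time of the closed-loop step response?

T_s ≈ 0.0121 s

Closed-loop transfer function: T(s) = K_p·G(s)/(1 + K_p·G(s)) = 322.3/(s + 8.8 + 322.3) = 322.3/(s + 331.1).
Time constant τ = 1/331.1 = 0.00302 s, so the 2% settling time is about 4τ = 0.0121 s.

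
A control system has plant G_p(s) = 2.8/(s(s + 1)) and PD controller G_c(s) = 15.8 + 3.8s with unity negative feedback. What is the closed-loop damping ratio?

Forward path: (15.8 + 3.8s)·2.8/(s(s+1)). The closed-loop characteristic equation is s² + (1 + 2.8·3.8)s + 2.8·15.8 = 0.
That is s² + 11.64s + 44.24 = 0, so ω_n = 6.651 rad/s and ζ = 11.64/(2·6.651) = 0.875.

ζ = 0.875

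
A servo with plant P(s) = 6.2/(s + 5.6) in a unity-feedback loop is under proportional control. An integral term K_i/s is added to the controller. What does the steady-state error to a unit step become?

0

The integrator makes K_pos = lim_{s→0} C(s)G(s) infinite, so e_ss = 1/(1+K_pos) = 0.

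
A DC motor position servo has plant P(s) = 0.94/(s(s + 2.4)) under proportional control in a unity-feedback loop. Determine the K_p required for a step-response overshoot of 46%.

K_p = 26.6

From %OS = 100·exp(−πζ/√(1−ζ²)) = 46%, ζ = −ln(0.46)/√(π²+ln²(0.46)) = 0.24.
Characteristic equation s² + 2.4s + 0.94K_p = 0 gives ζ = 2.4/(2√(0.94K_p)).
Setting ζ = 0.24: √(0.94K_p) = 2.4/(2·0.24) = 5.001, so K_p = 25.01/0.94 = 26.6.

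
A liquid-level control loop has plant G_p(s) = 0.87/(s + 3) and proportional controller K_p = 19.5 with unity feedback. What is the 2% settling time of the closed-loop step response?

Closed-loop transfer function: T(s) = K_p·G_p(s)/(1 + K_p·G_p(s)) = 16.96/(s + 3 + 16.96) = 16.96/(s + 19.96).
Time constant τ = 1/19.96 = 0.05009 s, so the 2% settling time is about 4τ = 0.2 s.

T_s ≈ 0.2 s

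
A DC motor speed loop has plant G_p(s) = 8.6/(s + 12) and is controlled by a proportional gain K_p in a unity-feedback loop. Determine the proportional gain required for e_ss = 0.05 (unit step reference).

Steady-state error for a unit step on this type-0 loop is 1/(1 + K_p·G_p(0)).
G_p(0) = 0.7167. Require 1/(1 + K_p·0.7167) = 0.05, so 1 + 0.7167·K_p = 20.
K_p = (20 − 1)/0.7167 = 26.5.

K_p = 26.5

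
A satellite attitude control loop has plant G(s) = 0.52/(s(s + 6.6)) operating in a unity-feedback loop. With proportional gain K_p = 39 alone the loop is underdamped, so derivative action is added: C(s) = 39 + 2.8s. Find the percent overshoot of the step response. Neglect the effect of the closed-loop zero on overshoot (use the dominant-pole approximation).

Forward path: (39 + 2.8s)·0.52/(s(s+6.6)). The closed-loop characteristic equation is s² + (6.6 + 0.52·2.8)s + 0.52·39 = 0.
That is s² + 8.056s + 20.28 = 0, so ω_n = 4.503 rad/s and ζ = 8.056/(2·4.503) = 0.8944.
%OS = 100·exp(−πζ/√(1−ζ²)) = 0.187%.

0.187%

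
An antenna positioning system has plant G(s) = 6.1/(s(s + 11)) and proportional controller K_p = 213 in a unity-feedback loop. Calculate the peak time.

T_p = 0.0882 s

From 1 + K_pG(s) = 0: s² + 11s + 1299 = 0 ⇒ ω_n = 36.05, ζ = 0.1526.
Damped frequency ω_d = ω_n√(1−ζ²) = 35.62 rad/s, so peak time T_p = π/ω_d = 0.0882 s.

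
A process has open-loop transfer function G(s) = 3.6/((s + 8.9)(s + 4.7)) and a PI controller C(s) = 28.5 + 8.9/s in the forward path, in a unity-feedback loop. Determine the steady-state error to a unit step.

0

The open loop C(s)G(s) has a pole at the origin (type 1), so the static position error constant is infinite and e_ss = 1/(1+∞) = 0.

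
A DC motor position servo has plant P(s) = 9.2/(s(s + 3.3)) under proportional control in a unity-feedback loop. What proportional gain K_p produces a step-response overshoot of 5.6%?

From %OS = 100·exp(−πζ/√(1−ζ²)) = 5.6%, ζ = −ln(0.056)/√(π²+ln²(0.056)) = 0.6761.
Characteristic equation s² + 3.3s + 9.2K_p = 0 gives ζ = 3.3/(2√(9.2K_p)).
Setting ζ = 0.6761: √(9.2K_p) = 3.3/(2·0.6761) = 2.441, so K_p = 5.957/9.2 = 0.647.

K_p = 0.647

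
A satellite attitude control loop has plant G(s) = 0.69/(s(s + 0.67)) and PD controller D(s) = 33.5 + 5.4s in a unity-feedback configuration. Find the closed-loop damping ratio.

ζ = 0.457

Forward path: (33.5 + 5.4s)·0.69/(s(s+0.67)). The closed-loop characteristic equation is s² + (0.67 + 0.69·5.4)s + 0.69·33.5 = 0.
That is s² + 4.396s + 23.11 = 0, so ω_n = 4.808 rad/s and ζ = 4.396/(2·4.808) = 0.4572.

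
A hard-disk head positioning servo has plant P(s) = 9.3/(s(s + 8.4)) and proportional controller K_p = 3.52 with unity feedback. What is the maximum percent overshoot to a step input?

3.35%

Closed-loop characteristic equation: s² + 8.4s + 32.74 = 0, so ω_n = 5.722 rad/s and ζ = 8.4/(2·5.722) = 0.7341.
%OS = 100·exp(−πζ/√(1−ζ²)) = 100·exp(−π·0.7341/√0.4611) = 3.35%.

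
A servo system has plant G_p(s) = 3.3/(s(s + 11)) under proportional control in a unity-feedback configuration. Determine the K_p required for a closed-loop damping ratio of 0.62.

Closed-loop characteristic equation: s² + 11s + K_p·3.3 = 0.
So ω_n = √(3.3K_p) and 2ζω_n = 11, giving ζ = 11/(2√(3.3K_p)).
Setting ζ = 0.62: √(3.3K_p) = 11/(2·0.62) = 8.871, so K_p = 78.69/3.3 = 23.8.

K_p = 23.8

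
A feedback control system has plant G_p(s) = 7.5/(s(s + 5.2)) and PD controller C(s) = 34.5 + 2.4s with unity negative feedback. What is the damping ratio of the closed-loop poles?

Forward path: (34.5 + 2.4s)·7.5/(s(s+5.2)). The closed-loop characteristic equation is s² + (5.2 + 7.5·2.4)s + 7.5·34.5 = 0.
That is s² + 23.2s + 258.8 = 0, so ω_n = 16.09 rad/s and ζ = 23.2/(2·16.09) = 0.7211.

ζ = 0.721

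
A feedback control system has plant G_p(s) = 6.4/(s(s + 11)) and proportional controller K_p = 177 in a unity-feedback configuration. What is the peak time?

From 1 + K_pG_p(s) = 0: s² + 11s + 1133 = 0 ⇒ ω_n = 33.66, ζ = 0.1634.
Damped frequency ω_d = ω_n√(1−ζ²) = 33.2 rad/s, so peak time T_p = π/ω_d = 0.0946 s.

T_p = 0.0946 s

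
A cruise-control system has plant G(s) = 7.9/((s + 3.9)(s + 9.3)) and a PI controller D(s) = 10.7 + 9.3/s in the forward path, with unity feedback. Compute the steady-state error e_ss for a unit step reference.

The open loop D(s)G(s) has a pole at the origin (type 1), so the static position error constant is infinite and e_ss = 1/(1+∞) = 0.

0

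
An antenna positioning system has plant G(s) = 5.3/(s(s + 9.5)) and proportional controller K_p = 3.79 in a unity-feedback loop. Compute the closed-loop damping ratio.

1 + K_p·G(s) = 0 gives s² + 9.5s + 20.09 = 0.
So ω_n² = 20.09 ⇒ ω_n = 4.482 rad/s, and ζ = 9.5/(2ω_n) = 1.06.

ζ = 1.06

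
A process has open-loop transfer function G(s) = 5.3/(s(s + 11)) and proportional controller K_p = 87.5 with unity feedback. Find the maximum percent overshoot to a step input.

43.6%

From 1 + K_pG(s) = 0: s² + 11s + 463.8 = 0 ⇒ ω_n = 21.53, ζ = 0.2554.
%OS = 100·exp(−πζ/√(1−ζ²)) = 100·exp(−π·0.2554/√0.9348) = 43.6%.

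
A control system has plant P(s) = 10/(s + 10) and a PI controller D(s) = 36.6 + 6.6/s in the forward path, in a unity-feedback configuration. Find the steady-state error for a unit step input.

0

The open loop D(s)P(s) has a pole at the origin (type 1), so the static position error constant is infinite and e_ss = 1/(1+∞) = 0.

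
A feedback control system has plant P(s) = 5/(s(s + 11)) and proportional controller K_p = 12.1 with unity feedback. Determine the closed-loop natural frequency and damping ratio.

The closed-loop denominator is s(s+11) + 12.1·5 = s² + 11s + 60.5.
So ω_n² = 60.5 ⇒ ω_n = 7.778 rad/s, and ζ = 11/(2ω_n) = 0.707.

ω_n = 7.78 rad/s, ζ = 0.707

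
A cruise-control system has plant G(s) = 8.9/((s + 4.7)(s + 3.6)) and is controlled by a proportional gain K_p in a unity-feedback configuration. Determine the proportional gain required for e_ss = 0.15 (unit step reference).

K_p = 10.8

The loop is type 0, so e_ss(step) = 1/(1 + K_pos) with K_pos = K_p·G(0).
G(0) = 0.526. Require 1/(1 + K_p·0.526) = 0.15, so 1 + 0.526·K_p = 6.667.
K_p = (6.667 − 1)/0.526 = 10.8.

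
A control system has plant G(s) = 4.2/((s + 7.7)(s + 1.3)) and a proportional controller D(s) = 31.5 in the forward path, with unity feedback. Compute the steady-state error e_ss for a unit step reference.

0.0703

The loop is type 0. Static position error constant K_pos = D(0)·G(0) = 31.5·0.4196 = 13.22.
Steady-state error to a unit step: e_ss = 1/(1+K_pos) = 1/14.22 = 0.0703.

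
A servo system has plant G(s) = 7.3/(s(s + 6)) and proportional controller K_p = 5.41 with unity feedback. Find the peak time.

T_p = 0.569 s

The closed-loop denominator s² + 6s + 39.49 gives ω_n = √39.49 = 6.284 and ζ = 6/(2ω_n) = 0.4774.
Damped frequency ω_d = ω_n√(1−ζ²) = 5.522 rad/s, so peak time T_p = π/ω_d = 0.569 s.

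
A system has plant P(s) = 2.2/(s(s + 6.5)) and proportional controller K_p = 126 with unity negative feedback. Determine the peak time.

T_p = 0.192 s

The closed-loop denominator s² + 6.5s + 277.2 gives ω_n = √277.2 = 16.65 and ζ = 6.5/(2ω_n) = 0.1952.
Damped frequency ω_d = ω_n√(1−ζ²) = 16.33 rad/s, so peak time T_p = π/ω_d = 0.192 s.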